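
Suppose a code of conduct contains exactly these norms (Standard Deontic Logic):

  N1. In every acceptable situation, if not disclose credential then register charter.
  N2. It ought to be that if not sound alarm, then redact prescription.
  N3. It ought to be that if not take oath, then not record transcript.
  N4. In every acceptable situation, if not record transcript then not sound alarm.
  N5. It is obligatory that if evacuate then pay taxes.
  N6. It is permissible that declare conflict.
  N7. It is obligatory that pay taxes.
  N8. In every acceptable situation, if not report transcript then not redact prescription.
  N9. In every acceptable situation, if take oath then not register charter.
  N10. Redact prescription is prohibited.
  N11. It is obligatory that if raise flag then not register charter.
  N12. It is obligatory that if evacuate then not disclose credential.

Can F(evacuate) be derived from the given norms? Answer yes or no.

Yes

F(redact_prescription) at premise 10 means O(¬redact_prescription).
The contrapositive of premise 2 (O(¬sound_alarm → redact_prescription)) is O(¬redact_prescription → sound_alarm), and O(¬redact_prescription) is already established, so O(sound_alarm).
Premise 4 is O(¬record_transcript → ¬sound_alarm); contrapositively O(sound_alarm → record_transcript). Since O(sound_alarm) holds, K gives O(record_transcript).
Premise 3, O(¬take_oath → ¬record_transcript), contraposes to O(record_transcript → take_oath); with O(record_transcript) we get O(take_oath).
Applying K to premise 9 (O(take_oath → ¬register_charter)) and O(take_oath) yields O(¬register_charter).
Premise 1 is O(¬disclose_credential → register_charter); contrapositively O(¬register_charter → disclose_credential). Since O(¬register_charter) holds, K gives O(disclose_credential).
The contrapositive of premise 12 (O(evacuate → ¬disclose_credential)) is O(disclose_credential → ¬evacuate), and O(disclose_credential) is already established, so O(¬evacuate).
Premises 5, 6, 7, 8, 11 do not contribute to this derivation.
So O(¬evacuate) holds, i.e. F(evacuate). The claim follows.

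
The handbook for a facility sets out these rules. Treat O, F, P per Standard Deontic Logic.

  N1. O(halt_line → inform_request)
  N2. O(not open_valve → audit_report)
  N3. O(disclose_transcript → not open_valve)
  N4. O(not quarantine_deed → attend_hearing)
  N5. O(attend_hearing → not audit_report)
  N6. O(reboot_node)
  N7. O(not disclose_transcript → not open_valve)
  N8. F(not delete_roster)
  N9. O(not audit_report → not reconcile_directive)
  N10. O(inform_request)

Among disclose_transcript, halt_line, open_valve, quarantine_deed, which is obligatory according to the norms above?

Premises 3 and 7 are O(disclose_transcript → not open_valve) and O(not disclose_transcript → not open_valve); every ideal world satisfies disclose_transcript or not disclose_transcript, so in either case not open_valve holds — hence O(not open_valve).
With premise 2, O(not open_valve → audit_report), the K-axiom yields O(audit_report).
The contrapositive of premise 5 (O(attend_hearing → not audit_report)) is O(audit_report → not attend_hearing), and O(audit_report) is already established, so O(not attend_hearing).
Premise 4, O(not quarantine_deed → attend_hearing), contraposes to O(not attend_hearing → quarantine_deed); with O(not attend_hearing) we get O(quarantine_deed).
So O(quarantine_deed) holds — quarantine_deed is obligatory. None of the other listed options is made obligatory by any chain of premises.

quarantine_deed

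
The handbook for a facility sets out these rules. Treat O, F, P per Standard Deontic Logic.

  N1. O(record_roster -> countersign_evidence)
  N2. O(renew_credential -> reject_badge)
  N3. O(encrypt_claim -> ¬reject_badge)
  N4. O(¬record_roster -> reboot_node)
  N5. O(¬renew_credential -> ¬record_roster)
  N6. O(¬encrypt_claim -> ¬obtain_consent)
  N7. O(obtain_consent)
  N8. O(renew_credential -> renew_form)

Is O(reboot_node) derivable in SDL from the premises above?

From premise 7 we have O(obtain_consent).
Premise 6 is O(¬encrypt_claim -> ¬obtain_consent); contrapositively O(obtain_consent -> encrypt_claim). Since O(obtain_consent) holds, K gives O(encrypt_claim).
From O(encrypt_claim) and premise 3, O(encrypt_claim -> ¬reject_badge), we obtain O(¬reject_badge).
Premise 2 is O(renew_credential -> reject_badge); contrapositively O(¬reject_badge -> ¬renew_credential). Since O(¬reject_badge) holds, K gives O(¬renew_credential).
From O(¬renew_credential) and premise 5, O(¬renew_credential -> ¬record_roster), we obtain O(¬record_roster).
Applying K to premise 4 (O(¬record_roster -> reboot_node)) and O(¬record_roster) yields O(reboot_node).
Premises 1, 8 do not contribute to this derivation.
So O(reboot_node) follows.

Yes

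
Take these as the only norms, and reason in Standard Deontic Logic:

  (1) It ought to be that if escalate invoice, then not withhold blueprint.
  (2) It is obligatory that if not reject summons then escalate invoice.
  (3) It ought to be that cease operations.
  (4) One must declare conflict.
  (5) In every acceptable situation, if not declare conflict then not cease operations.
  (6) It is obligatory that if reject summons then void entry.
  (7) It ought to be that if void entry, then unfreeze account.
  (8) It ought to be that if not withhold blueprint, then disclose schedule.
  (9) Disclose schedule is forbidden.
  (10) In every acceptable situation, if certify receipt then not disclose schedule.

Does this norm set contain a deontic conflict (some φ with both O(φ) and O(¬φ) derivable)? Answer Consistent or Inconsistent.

Consistent

Premise 5 is O(¬declare_conflict → ¬cease_operations), but O(¬declare_conflict) is not derivable from the premises, so it does not yield O(¬cease_operations).
So O(¬cease_operations) is not derivable, and the apparent clash with O(cease_operations) does not arise.
A world satisfying every obligation exists (e.g. cease_operations=true, certify_receipt=false, declare_conflict=true, disclose_schedule=false, escalate_invoice=false, reject_summons=true, unfreeze_account=true, void_entry=true, withhold_blueprint=true); no atom is both obligatory and forbidden, so the set is consistent.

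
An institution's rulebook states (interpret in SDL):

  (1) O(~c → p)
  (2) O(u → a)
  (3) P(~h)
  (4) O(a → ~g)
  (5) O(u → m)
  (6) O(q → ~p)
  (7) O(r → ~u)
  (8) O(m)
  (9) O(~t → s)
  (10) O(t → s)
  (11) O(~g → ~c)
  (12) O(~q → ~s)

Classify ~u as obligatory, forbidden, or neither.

Premises 9 and 10 cover both cases: O(~t → s) and O(t → s). Since ~t ∨ t is a tautology, O(s) follows.
The contrapositive of premise 12 (O(~q → ~s)) is O(s → q), and O(s) is already established, so O(q).
From O(q) and premise 6, O(q → ~p), we obtain O(~p).
The contrapositive of premise 1 (O(~c → p)) is O(~p → c), and O(~p) is already established, so O(c).
Premise 11 is O(~g → ~c); contrapositively O(c → g). Since O(c) holds, K gives O(g).
Premise 4 is O(a → ~g); contrapositively O(g → ~a). Since O(g) holds, K gives O(~a).
Premise 2 is O(u → a); contrapositively O(~a → ~u). Since O(~a) holds, K gives O(~u).
Premises 3, 5, 7, 8 do not contribute to this derivation.
Hence ~u is obligatory.

Obligatory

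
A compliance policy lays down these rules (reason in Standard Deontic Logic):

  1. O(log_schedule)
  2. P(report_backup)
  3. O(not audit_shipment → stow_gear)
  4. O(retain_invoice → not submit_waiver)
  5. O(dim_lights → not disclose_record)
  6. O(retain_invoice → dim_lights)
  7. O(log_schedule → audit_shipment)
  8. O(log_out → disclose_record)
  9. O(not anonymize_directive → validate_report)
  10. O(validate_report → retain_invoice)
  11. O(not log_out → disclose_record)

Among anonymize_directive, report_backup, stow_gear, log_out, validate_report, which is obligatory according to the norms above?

Premises 8 and 11 are O(log_out → disclose_record) and O(not log_out → disclose_record); every ideal world satisfies log_out or not log_out, so in either case disclose_record holds — hence O(disclose_record).
The contrapositive of premise 5 (O(dim_lights → not disclose_record)) is O(disclose_record → not dim_lights), and O(disclose_record) is already established, so O(not dim_lights).
Premise 6, O(retain_invoice → dim_lights), contraposes to O(not dim_lights → not retain_invoice); with O(not dim_lights) we get O(not retain_invoice).
Premise 10, O(validate_report → retain_invoice), contraposes to O(not retain_invoice → not validate_report); with O(not retain_invoice) we get O(not validate_report).
Premise 9 is O(not anonymize_directive → validate_report); contrapositively O(not validate_report → anonymize_directive). Since O(not validate_report) holds, K gives O(anonymize_directive).
So O(anonymize_directive) holds — anonymize_directive is obligatory. None of the other listed options is made obligatory by any chain of premises.

anonymize_directive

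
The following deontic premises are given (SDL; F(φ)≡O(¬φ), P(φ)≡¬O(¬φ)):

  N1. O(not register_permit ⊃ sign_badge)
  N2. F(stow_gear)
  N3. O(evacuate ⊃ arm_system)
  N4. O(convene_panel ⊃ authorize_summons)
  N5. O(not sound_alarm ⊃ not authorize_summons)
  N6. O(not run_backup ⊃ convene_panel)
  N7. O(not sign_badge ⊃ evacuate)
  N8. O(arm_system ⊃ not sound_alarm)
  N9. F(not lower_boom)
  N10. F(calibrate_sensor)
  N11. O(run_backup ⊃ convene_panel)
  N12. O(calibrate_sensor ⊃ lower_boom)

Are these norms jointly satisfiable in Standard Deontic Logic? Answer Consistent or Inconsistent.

Consistent

Premise 12 is O(calibrate_sensor ⊃ lower_boom); even if O(lower_boom) held, inferring O(calibrate_sensor) would be affirming the consequent — invalid.
So O(calibrate_sensor) is not derivable, and the apparent clash with O(not calibrate_sensor) does not arise.
A world satisfying every obligation exists (e.g. arm_system=false, authorize_summons=true, calibrate_sensor=false, convene_panel=true, evacuate=false, lower_boom=true, register_permit=false, run_backup=false, sign_badge=true, sound_alarm=true, stow_gear=false); no atom is both obligatory and forbidden, so the set is consistent.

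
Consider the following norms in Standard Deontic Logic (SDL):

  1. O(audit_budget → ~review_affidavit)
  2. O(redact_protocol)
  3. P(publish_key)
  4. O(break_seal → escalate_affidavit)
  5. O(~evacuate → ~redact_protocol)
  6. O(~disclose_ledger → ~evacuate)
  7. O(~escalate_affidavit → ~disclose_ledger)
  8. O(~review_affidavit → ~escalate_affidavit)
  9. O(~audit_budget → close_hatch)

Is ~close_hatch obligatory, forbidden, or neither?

Forbidden

Premise 2 gives O(redact_protocol).
The contrapositive of premise 5 (O(~evacuate → ~redact_protocol)) is O(redact_protocol → evacuate), and O(redact_protocol) is already established, so O(evacuate).
The contrapositive of premise 6 (O(~disclose_ledger → ~evacuate)) is O(evacuate → disclose_ledger), and O(evacuate) is already established, so O(disclose_ledger).
The contrapositive of premise 7 (O(~escalate_affidavit → ~disclose_ledger)) is O(disclose_ledger → escalate_affidavit), and O(disclose_ledger) is already established, so O(escalate_affidavit).
The contrapositive of premise 8 (O(~review_affidavit → ~escalate_affidavit)) is O(escalate_affidavit → review_affidavit), and O(escalate_affidavit) is already established, so O(review_affidavit).
The contrapositive of premise 1 (O(audit_budget → ~review_affidavit)) is O(review_affidavit → ~audit_budget), and O(review_affidavit) is already established, so O(~audit_budget).
With premise 9, O(~audit_budget → close_hatch), the K-axiom yields O(close_hatch).
Premises 3, 4 do not contribute to this derivation.
Thus O(close_hatch), which is F(~close_hatch): ~close_hatch is forbidden.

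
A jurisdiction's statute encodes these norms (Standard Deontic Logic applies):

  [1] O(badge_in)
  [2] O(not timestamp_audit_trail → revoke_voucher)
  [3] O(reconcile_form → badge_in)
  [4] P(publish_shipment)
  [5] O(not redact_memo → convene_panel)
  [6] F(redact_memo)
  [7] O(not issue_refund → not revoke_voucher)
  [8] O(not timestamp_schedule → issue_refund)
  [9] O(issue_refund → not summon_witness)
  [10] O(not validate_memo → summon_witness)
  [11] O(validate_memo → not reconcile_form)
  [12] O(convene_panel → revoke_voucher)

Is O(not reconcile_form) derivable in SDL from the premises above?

F(redact_memo) at premise 6 means O(not redact_memo).
Applying K to premise 5 (O(not redact_memo → convene_panel)) and O(not redact_memo) yields O(convene_panel).
From O(convene_panel) and premise 12, O(convene_panel → revoke_voucher), we obtain O(revoke_voucher).
Premise 7, O(not issue_refund → not revoke_voucher), contraposes to O(revoke_voucher → issue_refund); with O(revoke_voucher) we get O(issue_refund).
With premise 9, O(issue_refund → not summon_witness), the K-axiom yields O(not summon_witness).
The contrapositive of premise 10 (O(not validate_memo → summon_witness)) is O(not summon_witness → validate_memo), and O(not summon_witness) is already established, so O(validate_memo).
Premise 11 is O(validate_memo → not reconcile_form); since O(validate_memo), deontic closure gives O(not reconcile_form).
Premises 1, 2, 3, 4, 8 do not contribute to this derivation.
So O(not reconcile_form) follows.

Yes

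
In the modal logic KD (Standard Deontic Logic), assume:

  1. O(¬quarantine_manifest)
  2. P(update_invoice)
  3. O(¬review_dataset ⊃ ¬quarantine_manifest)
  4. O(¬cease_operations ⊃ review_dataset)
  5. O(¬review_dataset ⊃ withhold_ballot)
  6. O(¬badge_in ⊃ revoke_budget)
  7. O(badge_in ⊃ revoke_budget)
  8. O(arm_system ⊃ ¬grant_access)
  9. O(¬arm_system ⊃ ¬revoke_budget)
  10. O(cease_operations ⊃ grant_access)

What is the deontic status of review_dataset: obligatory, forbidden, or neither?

Premises 7 and 6 cover both cases: O(badge_in ⊃ revoke_budget) and O(¬badge_in ⊃ revoke_budget). Since badge_in ∨ ¬badge_in is a tautology, O(revoke_budget) follows.
Premise 9 is O(¬arm_system ⊃ ¬revoke_budget); contrapositively O(revoke_budget ⊃ arm_system). Since O(revoke_budget) holds, K gives O(arm_system).
With premise 8, O(arm_system ⊃ ¬grant_access), the K-axiom yields O(¬grant_access).
Premise 10, O(cease_operations ⊃ grant_access), contraposes to O(¬grant_access ⊃ ¬cease_operations); with O(¬grant_access) we get O(¬cease_operations).
Applying K to premise 4 (O(¬cease_operations ⊃ review_dataset)) and O(¬cease_operations) yields O(review_dataset).
Premises 1, 2, 3, 5 do not contribute to this derivation.
Hence review_dataset is obligatory.

Obligatory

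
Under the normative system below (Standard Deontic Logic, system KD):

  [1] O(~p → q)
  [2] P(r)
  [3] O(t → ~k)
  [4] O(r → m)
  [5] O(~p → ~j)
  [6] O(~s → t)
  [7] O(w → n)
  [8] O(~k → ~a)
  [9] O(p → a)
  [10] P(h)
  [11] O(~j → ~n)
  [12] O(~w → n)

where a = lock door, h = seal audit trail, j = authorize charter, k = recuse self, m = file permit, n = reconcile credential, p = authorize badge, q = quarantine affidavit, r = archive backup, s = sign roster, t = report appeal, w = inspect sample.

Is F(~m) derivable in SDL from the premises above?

No

Premise 4 is O(r → m), but O(r) is not derivable from the premises (the permission P(r) asserts only ~O(~r), not O(r)), so it does not yield O(m).
No other premise forces O(m). An ideal world satisfying every premise can still have ~m true, so F(~m) is not derivable.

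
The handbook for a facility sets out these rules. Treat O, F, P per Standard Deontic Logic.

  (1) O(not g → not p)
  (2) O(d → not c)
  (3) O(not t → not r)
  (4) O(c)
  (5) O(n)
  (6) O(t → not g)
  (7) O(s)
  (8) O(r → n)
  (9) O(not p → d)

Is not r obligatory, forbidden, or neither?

Premise 4 gives O(c).
The contrapositive of premise 2 (O(d → not c)) is O(c → not d), and O(c) is already established, so O(not d).
The contrapositive of premise 9 (O(not p → d)) is O(not d → p), and O(not d) is already established, so O(p).
Premise 1 is O(not g → not p); contrapositively O(p → g). Since O(p) holds, K gives O(g).
Premise 6 is O(t → not g); contrapositively O(g → not t). Since O(g) holds, K gives O(not t).
Premise 3 is O(not t → not r); since O(not t), deontic closure gives O(not r).
Premises 5, 7, 8 do not contribute to this derivation.
Hence not r is obligatory.

Obligatory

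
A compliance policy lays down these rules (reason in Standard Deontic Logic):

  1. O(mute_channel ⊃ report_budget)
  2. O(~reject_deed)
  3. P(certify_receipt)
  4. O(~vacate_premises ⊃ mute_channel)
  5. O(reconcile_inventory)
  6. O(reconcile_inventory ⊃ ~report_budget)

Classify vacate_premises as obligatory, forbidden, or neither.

Obligatory

Premise 5 gives O(reconcile_inventory).
Applying K to premise 6 (O(reconcile_inventory ⊃ ~report_budget)) and O(reconcile_inventory) yields O(~report_budget).
Premise 1, O(mute_channel ⊃ report_budget), contraposes to O(~report_budget ⊃ ~mute_channel); with O(~report_budget) we get O(~mute_channel).
Premise 4 is O(~vacate_premises ⊃ mute_channel); contrapositively O(~mute_channel ⊃ vacate_premises). Since O(~mute_channel) holds, K gives O(vacate_premises).
Premises 2, 3 do not contribute to this derivation.
Hence vacate_premises is obligatory.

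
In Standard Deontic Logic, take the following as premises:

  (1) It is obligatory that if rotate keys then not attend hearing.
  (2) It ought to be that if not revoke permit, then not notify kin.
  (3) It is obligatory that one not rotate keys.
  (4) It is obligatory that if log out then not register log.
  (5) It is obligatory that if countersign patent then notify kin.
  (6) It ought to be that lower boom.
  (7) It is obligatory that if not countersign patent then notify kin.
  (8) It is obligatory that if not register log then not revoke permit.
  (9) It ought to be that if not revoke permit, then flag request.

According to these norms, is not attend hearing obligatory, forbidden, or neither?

Neither

Premise 1 is O(rotate_keys → ¬attend_hearing), but O(rotate_keys) is not derivable from the premises, so it does not yield O(¬attend_hearing).
No premise or chain of K-axiom applications forces O(¬attend_hearing), and none forces O(attend_hearing). So ¬attend_hearing is neither obligatory nor forbidden under these norms.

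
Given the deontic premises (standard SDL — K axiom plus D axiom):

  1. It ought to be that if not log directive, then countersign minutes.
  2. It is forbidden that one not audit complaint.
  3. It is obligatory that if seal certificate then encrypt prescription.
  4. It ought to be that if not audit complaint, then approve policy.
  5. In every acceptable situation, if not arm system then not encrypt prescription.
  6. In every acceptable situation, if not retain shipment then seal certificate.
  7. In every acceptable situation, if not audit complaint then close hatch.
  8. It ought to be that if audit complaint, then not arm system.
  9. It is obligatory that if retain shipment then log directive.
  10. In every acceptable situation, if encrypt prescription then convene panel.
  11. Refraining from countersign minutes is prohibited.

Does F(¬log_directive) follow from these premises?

Yes

Premise 2 is F(¬audit_complaint), i.e. O(audit_complaint).
Premise 8 is O(audit_complaint → ¬arm_system); since O(audit_complaint), deontic closure gives O(¬arm_system).
With premise 5, O(¬arm_system → ¬encrypt_prescription), the K-axiom yields O(¬encrypt_prescription).
Premise 3, O(seal_certificate → encrypt_prescription), contraposes to O(¬encrypt_prescription → ¬seal_certificate); with O(¬encrypt_prescription) we get O(¬seal_certificate).
Premise 6 is O(¬retain_shipment → seal_certificate); contrapositively O(¬seal_certificate → retain_shipment). Since O(¬seal_certificate) holds, K gives O(retain_shipment).
From O(retain_shipment) and premise 9, O(retain_shipment → log_directive), we obtain O(log_directive).
Premises 1, 4, 7, 10, 11 do not contribute to this derivation.
So O(log_directive) holds, i.e. F(¬log_directive). The claim follows.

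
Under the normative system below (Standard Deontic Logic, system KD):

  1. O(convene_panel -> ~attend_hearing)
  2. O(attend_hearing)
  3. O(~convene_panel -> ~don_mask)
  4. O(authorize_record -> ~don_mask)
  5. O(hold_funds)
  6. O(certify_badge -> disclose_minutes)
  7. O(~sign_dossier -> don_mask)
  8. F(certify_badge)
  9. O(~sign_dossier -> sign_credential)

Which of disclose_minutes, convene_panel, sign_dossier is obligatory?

From premise 2 we have O(attend_hearing).
Premise 1, O(convene_panel -> ~attend_hearing), contraposes to O(attend_hearing -> ~convene_panel); with O(attend_hearing) we get O(~convene_panel).
Premise 3 is O(~convene_panel -> ~don_mask); since O(~convene_panel), deontic closure gives O(~don_mask).
The contrapositive of premise 7 (O(~sign_dossier -> don_mask)) is O(~don_mask -> sign_dossier), and O(~don_mask) is already established, so O(sign_dossier).
So O(sign_dossier) holds — sign_dossier is obligatory. None of the other listed options is made obligatory by any chain of premises.

sign_dossier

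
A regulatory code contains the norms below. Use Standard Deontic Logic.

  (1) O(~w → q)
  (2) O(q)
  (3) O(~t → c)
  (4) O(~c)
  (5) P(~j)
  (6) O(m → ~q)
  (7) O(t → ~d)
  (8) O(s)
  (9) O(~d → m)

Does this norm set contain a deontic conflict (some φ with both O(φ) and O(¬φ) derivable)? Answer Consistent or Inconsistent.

Premise 2 states O(q) outright.
The contrapositive of premise 6 (O(m → ~q)) is O(q → ~m), and O(q) is already established, so O(~m).
Premise 9 is O(~d → m); contrapositively O(~m → d). Since O(~m) holds, K gives O(d).
Premise 7, O(t → ~d), contraposes to O(d → ~t); with O(d) we get O(~t).
Applying K to premise 3 (O(~t → c)) and O(~t) yields O(c).
Yet premise 4 states O(~c).
We now have both O(c) and O(~c) — c is simultaneously obligatory and forbidden, violating the D-axiom.

Inconsistent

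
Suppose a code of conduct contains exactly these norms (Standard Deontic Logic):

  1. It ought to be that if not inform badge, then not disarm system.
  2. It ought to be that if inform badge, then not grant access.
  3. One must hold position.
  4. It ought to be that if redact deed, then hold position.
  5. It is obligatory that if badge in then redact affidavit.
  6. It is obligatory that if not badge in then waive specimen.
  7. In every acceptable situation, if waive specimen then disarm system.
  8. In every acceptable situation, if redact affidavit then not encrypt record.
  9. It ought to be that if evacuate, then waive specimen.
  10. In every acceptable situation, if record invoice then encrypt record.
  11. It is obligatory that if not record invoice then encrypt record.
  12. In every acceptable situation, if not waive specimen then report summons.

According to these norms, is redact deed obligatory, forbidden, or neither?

Neither

Premise 4 is O(redact_deed → hold_position); even if O(hold_position) held, inferring O(redact_deed) would be affirming the consequent — invalid.
No premise or chain of K-axiom applications forces O(redact_deed), and none forces O(¬redact_deed). So redact_deed is neither obligatory nor forbidden under these norms.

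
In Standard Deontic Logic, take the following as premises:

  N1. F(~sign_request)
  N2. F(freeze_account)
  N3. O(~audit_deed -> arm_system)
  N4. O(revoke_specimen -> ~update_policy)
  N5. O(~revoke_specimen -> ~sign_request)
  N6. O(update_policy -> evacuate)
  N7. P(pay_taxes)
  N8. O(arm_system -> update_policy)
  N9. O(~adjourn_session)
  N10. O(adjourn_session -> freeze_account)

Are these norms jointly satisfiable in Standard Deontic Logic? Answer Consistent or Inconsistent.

Consistent

Premise 10 is O(adjourn_session -> freeze_account), but O(adjourn_session) is not derivable from the premises, so it does not yield O(freeze_account).
So O(freeze_account) is not derivable, and the apparent clash with O(~freeze_account) does not arise.
A world satisfying every obligation exists (e.g. adjourn_session=false, arm_system=false, audit_deed=true, evacuate=false, freeze_account=false, pay_taxes=false, revoke_specimen=true, sign_request=true, update_policy=false); no atom is both obligatory and forbidden, so the set is consistent.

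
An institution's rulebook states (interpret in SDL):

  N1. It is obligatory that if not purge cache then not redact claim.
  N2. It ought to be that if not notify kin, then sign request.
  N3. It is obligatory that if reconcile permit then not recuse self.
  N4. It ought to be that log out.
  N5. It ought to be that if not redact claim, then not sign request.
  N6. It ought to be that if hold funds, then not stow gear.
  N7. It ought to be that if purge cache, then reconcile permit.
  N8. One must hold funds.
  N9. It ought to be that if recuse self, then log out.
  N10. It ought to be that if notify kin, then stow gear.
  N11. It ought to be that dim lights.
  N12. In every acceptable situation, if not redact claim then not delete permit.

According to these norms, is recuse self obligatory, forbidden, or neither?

Premise 8 gives O(hold_funds).
Applying K to premise 6 (O(hold_funds → ¬stow_gear)) and O(hold_funds) yields O(¬stow_gear).
Premise 10 is O(notify_kin → stow_gear); contrapositively O(¬stow_gear → ¬notify_kin). Since O(¬stow_gear) holds, K gives O(¬notify_kin).
With premise 2, O(¬notify_kin → sign_request), the K-axiom yields O(sign_request).
The contrapositive of premise 5 (O(¬redact_claim → ¬sign_request)) is O(sign_request → redact_claim), and O(sign_request) is already established, so O(redact_claim).
Premise 1, O(¬purge_cache → ¬redact_claim), contraposes to O(redact_claim → purge_cache); with O(redact_claim) we get O(purge_cache).
From O(purge_cache) and premise 7, O(purge_cache → reconcile_permit), we obtain O(reconcile_permit).
Premise 3 is O(reconcile_permit → ¬recuse_self); since O(reconcile_permit), deontic closure gives O(¬recuse_self).
Premises 4, 9, 11, 12 do not contribute to this derivation.
Thus O(¬recuse_self), which is F(recuse_self): recuse_self is forbidden.

Forbidden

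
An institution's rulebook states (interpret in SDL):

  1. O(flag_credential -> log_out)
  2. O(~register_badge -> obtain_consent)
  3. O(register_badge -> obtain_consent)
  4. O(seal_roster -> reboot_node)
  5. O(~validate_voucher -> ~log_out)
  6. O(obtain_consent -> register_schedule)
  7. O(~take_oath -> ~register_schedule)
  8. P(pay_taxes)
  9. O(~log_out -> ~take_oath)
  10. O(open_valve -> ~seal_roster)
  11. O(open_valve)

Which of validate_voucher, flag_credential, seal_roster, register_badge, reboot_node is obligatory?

validate_voucher

Premises 2 and 3 are O(~register_badge -> obtain_consent) and O(register_badge -> obtain_consent); every ideal world satisfies ~register_badge or register_badge, so in either case obtain_consent holds — hence O(obtain_consent).
From O(obtain_consent) and premise 6, O(obtain_consent -> register_schedule), we obtain O(register_schedule).
Premise 7 is O(~take_oath -> ~register_schedule); contrapositively O(register_schedule -> take_oath). Since O(register_schedule) holds, K gives O(take_oath).
Premise 9, O(~log_out -> ~take_oath), contraposes to O(take_oath -> log_out); with O(take_oath) we get O(log_out).
The contrapositive of premise 5 (O(~validate_voucher -> ~log_out)) is O(log_out -> validate_voucher), and O(log_out) is already established, so O(validate_voucher).
So O(validate_voucher) holds — validate_voucher is obligatory. None of the other listed options is made obligatory by any chain of premises.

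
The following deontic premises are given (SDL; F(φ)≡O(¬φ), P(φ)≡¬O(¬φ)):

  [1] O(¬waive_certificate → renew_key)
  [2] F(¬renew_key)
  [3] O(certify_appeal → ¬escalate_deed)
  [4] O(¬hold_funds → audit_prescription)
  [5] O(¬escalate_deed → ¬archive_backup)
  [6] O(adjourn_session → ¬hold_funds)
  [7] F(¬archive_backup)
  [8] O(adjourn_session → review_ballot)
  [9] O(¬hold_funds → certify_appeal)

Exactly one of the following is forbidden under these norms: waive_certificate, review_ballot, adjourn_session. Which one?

adjourn_session

Premise 7 is F(¬archive_backup), i.e. O(archive_backup).
Premise 5 is O(¬escalate_deed → ¬archive_backup); contrapositively O(archive_backup → escalate_deed). Since O(archive_backup) holds, K gives O(escalate_deed).
The contrapositive of premise 3 (O(certify_appeal → ¬escalate_deed)) is O(escalate_deed → ¬certify_appeal), and O(escalate_deed) is already established, so O(¬certify_appeal).
Premise 9 is O(¬hold_funds → certify_appeal); contrapositively O(¬certify_appeal → hold_funds). Since O(¬certify_appeal) holds, K gives O(hold_funds).
Premise 6, O(adjourn_session → ¬hold_funds), contraposes to O(hold_funds → ¬adjourn_session); with O(hold_funds) we get O(¬adjourn_session).
So O(¬adjourn_session) holds, i.e. adjourn_session is forbidden. None of the other listed options is forbidden under the premises.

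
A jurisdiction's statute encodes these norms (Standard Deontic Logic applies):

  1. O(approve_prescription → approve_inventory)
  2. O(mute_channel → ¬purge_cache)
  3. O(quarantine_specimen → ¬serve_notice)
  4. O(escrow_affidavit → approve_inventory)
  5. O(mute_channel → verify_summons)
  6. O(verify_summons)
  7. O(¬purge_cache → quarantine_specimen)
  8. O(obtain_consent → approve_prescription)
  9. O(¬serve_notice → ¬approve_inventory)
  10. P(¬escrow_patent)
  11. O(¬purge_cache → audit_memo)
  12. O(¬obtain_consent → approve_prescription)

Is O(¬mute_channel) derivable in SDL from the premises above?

Yes

Premises 8 and 12 are O(obtain_consent → approve_prescription) and O(¬obtain_consent → approve_prescription); every ideal world satisfies obtain_consent or ¬obtain_consent, so in either case approve_prescription holds — hence O(approve_prescription).
With premise 1, O(approve_prescription → approve_inventory), the K-axiom yields O(approve_inventory).
The contrapositive of premise 9 (O(¬serve_notice → ¬approve_inventory)) is O(approve_inventory → serve_notice), and O(approve_inventory) is already established, so O(serve_notice).
Premise 3, O(quarantine_specimen → ¬serve_notice), contraposes to O(serve_notice → ¬quarantine_specimen); with O(serve_notice) we get O(¬quarantine_specimen).
The contrapositive of premise 7 (O(¬purge_cache → quarantine_specimen)) is O(¬quarantine_specimen → purge_cache), and O(¬quarantine_specimen) is already established, so O(purge_cache).
The contrapositive of premise 2 (O(mute_channel → ¬purge_cache)) is O(purge_cache → ¬mute_channel), and O(purge_cache) is already established, so O(¬mute_channel).
Premises 4, 5, 6, 10, 11 do not contribute to this derivation.
So O(¬mute_channel) follows.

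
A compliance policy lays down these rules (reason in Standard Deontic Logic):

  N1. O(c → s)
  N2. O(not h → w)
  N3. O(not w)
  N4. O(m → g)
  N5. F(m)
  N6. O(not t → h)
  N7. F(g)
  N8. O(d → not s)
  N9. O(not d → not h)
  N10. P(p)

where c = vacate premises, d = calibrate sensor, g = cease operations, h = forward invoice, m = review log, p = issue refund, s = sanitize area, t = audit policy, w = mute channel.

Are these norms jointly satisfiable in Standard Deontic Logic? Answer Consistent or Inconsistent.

Premise 4 is O(m → g), but O(m) is not derivable from the premises, so it does not yield O(g).
So O(g) is not derivable, and the apparent clash with O(not g) does not arise.
A world satisfying every obligation exists (e.g. c=false, d=true, g=false, h=true, m=false, p=false, s=false, t=false, w=false); no atom is both obligatory and forbidden, so the set is consistent.

Consistent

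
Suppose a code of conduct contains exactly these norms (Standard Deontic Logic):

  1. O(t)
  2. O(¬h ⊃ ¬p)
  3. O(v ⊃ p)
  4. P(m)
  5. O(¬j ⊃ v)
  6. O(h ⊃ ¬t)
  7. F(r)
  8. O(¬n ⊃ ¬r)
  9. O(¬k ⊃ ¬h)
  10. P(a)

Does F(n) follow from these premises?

No

Premise 8 is O(¬n ⊃ ¬r); even if O(¬r) held, inferring O(¬n) would be affirming the consequent — invalid.
No other premise forces O(¬n). An ideal world satisfying every premise can still have n true, so F(n) is not derivable.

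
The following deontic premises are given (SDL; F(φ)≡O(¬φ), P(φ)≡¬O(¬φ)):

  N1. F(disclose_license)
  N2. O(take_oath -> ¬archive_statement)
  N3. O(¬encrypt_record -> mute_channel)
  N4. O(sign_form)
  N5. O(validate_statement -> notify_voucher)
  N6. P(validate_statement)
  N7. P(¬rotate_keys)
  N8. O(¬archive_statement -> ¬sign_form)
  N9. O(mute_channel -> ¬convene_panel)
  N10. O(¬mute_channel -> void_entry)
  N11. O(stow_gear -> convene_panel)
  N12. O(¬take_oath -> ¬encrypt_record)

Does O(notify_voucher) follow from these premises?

Premise 5 is O(validate_statement -> notify_voucher), but O(validate_statement) is not derivable from the premises (the permission P(validate_statement) asserts only ¬O(¬validate_statement), not O(validate_statement)), so it does not yield O(notify_voucher).
No other premise forces O(notify_voucher). An ideal world satisfying every premise can still have notify_voucher false, so O(notify_voucher) is not derivable.

No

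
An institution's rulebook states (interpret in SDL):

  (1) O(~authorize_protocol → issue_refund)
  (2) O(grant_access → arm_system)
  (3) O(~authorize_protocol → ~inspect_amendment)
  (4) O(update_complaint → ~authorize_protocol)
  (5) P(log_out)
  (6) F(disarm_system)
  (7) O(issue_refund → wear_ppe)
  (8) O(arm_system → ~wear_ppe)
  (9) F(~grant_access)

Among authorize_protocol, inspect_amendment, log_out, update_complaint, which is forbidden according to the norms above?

update_complaint

Premise 9, F(~grant_access), is equivalent to O(grant_access).
From O(grant_access) and premise 2, O(grant_access → arm_system), we obtain O(arm_system).
Applying K to premise 8 (O(arm_system → ~wear_ppe)) and O(arm_system) yields O(~wear_ppe).
Premise 7 is O(issue_refund → wear_ppe); contrapositively O(~wear_ppe → ~issue_refund). Since O(~wear_ppe) holds, K gives O(~issue_refund).
Premise 1 is O(~authorize_protocol → issue_refund); contrapositively O(~issue_refund → authorize_protocol). Since O(~issue_refund) holds, K gives O(authorize_protocol).
Premise 4 is O(update_complaint → ~authorize_protocol); contrapositively O(authorize_protocol → ~update_complaint). Since O(authorize_protocol) holds, K gives O(~update_complaint).
So O(~update_complaint) holds, i.e. update_complaint is forbidden. None of the other listed options is forbidden under the premises.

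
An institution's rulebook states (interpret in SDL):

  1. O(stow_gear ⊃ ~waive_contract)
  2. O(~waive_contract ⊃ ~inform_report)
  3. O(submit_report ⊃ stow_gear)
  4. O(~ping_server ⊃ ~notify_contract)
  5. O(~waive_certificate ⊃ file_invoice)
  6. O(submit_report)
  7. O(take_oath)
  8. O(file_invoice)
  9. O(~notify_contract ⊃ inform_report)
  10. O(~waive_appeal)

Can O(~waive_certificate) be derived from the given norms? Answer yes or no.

No

Premise 5 is O(~waive_certificate ⊃ file_invoice); even if O(file_invoice) held, inferring O(~waive_certificate) would be affirming the consequent — invalid.
No other premise forces O(~waive_certificate). An ideal world satisfying every premise can still have ~waive_certificate false, so O(~waive_certificate) is not derivable.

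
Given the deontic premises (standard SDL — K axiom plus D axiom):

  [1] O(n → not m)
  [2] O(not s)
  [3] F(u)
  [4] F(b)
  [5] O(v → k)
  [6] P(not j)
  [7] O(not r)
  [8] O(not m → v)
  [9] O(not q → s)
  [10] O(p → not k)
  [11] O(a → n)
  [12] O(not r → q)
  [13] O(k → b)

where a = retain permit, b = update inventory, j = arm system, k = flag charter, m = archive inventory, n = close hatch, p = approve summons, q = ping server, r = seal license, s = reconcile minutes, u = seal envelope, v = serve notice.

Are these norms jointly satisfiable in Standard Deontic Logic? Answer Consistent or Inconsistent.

Premise 9 is O(not q → s), but O(not q) is not derivable from the premises, so it does not yield O(s).
So O(s) is not derivable, and the apparent clash with O(not s) does not arise.
A world satisfying every obligation exists (e.g. a=false, b=false, j=false, k=false, m=true, n=false, p=false, q=true, r=false, s=false, u=false, v=false); no atom is both obligatory and forbidden, so the set is consistent.

Consistent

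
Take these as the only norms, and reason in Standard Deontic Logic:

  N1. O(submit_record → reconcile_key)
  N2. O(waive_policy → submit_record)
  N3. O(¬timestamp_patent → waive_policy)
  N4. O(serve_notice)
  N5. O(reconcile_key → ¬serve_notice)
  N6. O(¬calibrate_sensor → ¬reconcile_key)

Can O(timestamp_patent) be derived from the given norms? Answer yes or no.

From premise 4 we have O(serve_notice).
Premise 5, O(reconcile_key → ¬serve_notice), contraposes to O(serve_notice → ¬reconcile_key); with O(serve_notice) we get O(¬reconcile_key).
The contrapositive of premise 1 (O(submit_record → reconcile_key)) is O(¬reconcile_key → ¬submit_record), and O(¬reconcile_key) is already established, so O(¬submit_record).
Premise 2, O(waive_policy → submit_record), contraposes to O(¬submit_record → ¬waive_policy); with O(¬submit_record) we get O(¬waive_policy).
Premise 3, O(¬timestamp_patent → waive_policy), contraposes to O(¬waive_policy → timestamp_patent); with O(¬waive_policy) we get O(timestamp_patent).
Premise 6 does not contribute to this derivation.
So O(timestamp_patent) follows.

Yes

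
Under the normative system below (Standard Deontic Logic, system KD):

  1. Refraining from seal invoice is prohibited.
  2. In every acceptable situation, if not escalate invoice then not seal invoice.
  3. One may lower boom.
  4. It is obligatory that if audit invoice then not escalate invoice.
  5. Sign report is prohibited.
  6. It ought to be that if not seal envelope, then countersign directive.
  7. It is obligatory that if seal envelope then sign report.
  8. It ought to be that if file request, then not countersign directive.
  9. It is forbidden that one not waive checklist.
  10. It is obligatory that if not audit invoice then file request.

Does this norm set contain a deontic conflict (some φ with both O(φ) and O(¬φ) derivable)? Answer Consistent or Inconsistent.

Inconsistent

F(¬seal_invoice) at premise 1 means O(seal_invoice).
Premise 2 is O(¬escalate_invoice → ¬seal_invoice); contrapositively O(seal_invoice → escalate_invoice). Since O(seal_invoice) holds, K gives O(escalate_invoice).
The contrapositive of premise 4 (O(audit_invoice → ¬escalate_invoice)) is O(escalate_invoice → ¬audit_invoice), and O(escalate_invoice) is already established, so O(¬audit_invoice).
With premise 10, O(¬audit_invoice → file_request), the K-axiom yields O(file_request).
Applying K to premise 8 (O(file_request → ¬countersign_directive)) and O(file_request) yields O(¬countersign_directive).
The contrapositive of premise 6 (O(¬seal_envelope → countersign_directive)) is O(¬countersign_directive → seal_envelope), and O(¬countersign_directive) is already established, so O(seal_envelope).
Premise 7 is O(seal_envelope → sign_report); since O(seal_envelope), deontic closure gives O(sign_report).
However, F(sign_report) at premise 5 amounts to O(¬sign_report).
We now have both O(sign_report) and O(¬sign_report) — sign_report is simultaneously obligatory and forbidden, violating the D-axiom.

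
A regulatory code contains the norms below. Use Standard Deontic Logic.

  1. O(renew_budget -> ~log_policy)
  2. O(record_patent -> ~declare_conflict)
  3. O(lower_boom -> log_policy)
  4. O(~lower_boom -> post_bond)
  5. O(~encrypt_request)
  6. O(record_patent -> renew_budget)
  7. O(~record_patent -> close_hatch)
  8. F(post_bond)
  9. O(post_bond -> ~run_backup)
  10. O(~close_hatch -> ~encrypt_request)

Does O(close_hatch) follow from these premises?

Yes

Premise 8, F(post_bond), is equivalent to O(~post_bond).
Premise 4 is O(~lower_boom -> post_bond); contrapositively O(~post_bond -> lower_boom). Since O(~post_bond) holds, K gives O(lower_boom).
From O(lower_boom) and premise 3, O(lower_boom -> log_policy), we obtain O(log_policy).
Premise 1, O(renew_budget -> ~log_policy), contraposes to O(log_policy -> ~renew_budget); with O(log_policy) we get O(~renew_budget).
Premise 6, O(record_patent -> renew_budget), contraposes to O(~renew_budget -> ~record_patent); with O(~renew_budget) we get O(~record_patent).
Premise 7 is O(~record_patent -> close_hatch); since O(~record_patent), deontic closure gives O(close_hatch).
Premises 2, 5, 9, 10 do not contribute to this derivation.
So O(close_hatch) follows.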